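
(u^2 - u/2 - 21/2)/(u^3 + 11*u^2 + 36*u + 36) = (u - 7/2)/(u^2 + 8*u + 12)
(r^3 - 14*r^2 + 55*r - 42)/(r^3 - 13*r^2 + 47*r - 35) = (r - 6)/(r - 5)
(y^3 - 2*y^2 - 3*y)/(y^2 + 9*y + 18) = y*(y^2 - 2*y - 3)/(y^2 + 9*y + 18)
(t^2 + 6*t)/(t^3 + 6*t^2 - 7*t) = (t + 6)/(t^2 + 6*t - 7)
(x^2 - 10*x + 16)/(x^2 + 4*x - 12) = (x - 8)/(x + 6)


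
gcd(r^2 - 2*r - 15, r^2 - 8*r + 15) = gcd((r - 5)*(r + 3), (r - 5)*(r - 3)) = r - 5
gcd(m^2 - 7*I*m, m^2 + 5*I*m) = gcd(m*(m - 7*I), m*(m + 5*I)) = m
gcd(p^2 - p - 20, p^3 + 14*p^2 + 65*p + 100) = p + 4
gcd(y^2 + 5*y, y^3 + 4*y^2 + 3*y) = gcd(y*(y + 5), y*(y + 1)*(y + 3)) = y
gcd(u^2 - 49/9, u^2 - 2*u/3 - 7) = u + 7/3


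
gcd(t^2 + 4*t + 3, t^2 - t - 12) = t + 3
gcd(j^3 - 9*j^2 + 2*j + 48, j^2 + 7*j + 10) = j + 2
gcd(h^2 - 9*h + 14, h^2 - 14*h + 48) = 1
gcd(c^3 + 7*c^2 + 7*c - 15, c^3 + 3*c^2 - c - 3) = c^2 + 2*c - 3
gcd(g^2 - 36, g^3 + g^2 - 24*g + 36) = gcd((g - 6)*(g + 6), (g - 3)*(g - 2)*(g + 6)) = g + 6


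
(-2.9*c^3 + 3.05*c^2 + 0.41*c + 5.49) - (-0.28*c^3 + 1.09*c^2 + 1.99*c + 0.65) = -2.62*c^3 + 1.96*c^2 - 1.58*c + 4.84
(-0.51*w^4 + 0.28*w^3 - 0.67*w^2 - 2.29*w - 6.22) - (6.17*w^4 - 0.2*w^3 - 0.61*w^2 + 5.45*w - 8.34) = -6.68*w^4 + 0.48*w^3 - 0.0600000000000001*w^2 - 7.74*w + 2.12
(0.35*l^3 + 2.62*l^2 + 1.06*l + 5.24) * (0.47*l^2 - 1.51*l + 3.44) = 0.1645*l^5 + 0.7029*l^4 - 2.254*l^3 + 9.875*l^2 - 4.266*l + 18.0256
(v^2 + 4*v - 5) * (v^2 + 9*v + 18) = v^4 + 13*v^3 + 49*v^2 + 27*v - 90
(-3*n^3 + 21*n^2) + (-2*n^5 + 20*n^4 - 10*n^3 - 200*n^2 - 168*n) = -2*n^5 + 20*n^4 - 13*n^3 - 179*n^2 - 168*n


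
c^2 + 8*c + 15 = (c + 3)*(c + 5)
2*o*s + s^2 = s*(2*o + s)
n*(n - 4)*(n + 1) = n^3 - 3*n^2 - 4*n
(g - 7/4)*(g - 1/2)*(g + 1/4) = g^3 - 2*g^2 + 5*g/16 + 7/32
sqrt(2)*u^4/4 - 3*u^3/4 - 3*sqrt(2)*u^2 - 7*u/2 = u*(u/2 + sqrt(2)/2)*(u - 7*sqrt(2)/2)*(sqrt(2)*u/2 + 1)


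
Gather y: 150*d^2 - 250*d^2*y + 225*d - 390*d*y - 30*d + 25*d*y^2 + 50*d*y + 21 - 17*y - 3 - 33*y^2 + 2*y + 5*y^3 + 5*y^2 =150*d^2 + 195*d + 5*y^3 + y^2*(25*d - 28) + y*(-250*d^2 - 340*d - 15) + 18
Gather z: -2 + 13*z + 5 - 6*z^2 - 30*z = -6*z^2 - 17*z + 3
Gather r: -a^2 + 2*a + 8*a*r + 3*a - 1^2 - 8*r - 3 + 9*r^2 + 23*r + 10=-a^2 + 5*a + 9*r^2 + r*(8*a + 15) + 6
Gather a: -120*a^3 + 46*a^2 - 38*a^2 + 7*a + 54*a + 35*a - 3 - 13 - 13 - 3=-120*a^3 + 8*a^2 + 96*a - 32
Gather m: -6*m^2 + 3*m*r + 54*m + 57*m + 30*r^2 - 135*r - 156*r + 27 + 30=-6*m^2 + m*(3*r + 111) + 30*r^2 - 291*r + 57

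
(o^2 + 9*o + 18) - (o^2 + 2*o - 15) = 7*o + 33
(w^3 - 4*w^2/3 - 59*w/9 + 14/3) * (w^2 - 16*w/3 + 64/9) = w^5 - 20*w^4/3 + 23*w^3/3 + 814*w^2/27 - 5792*w/81 + 896/27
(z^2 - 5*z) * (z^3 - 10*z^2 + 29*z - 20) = z^5 - 15*z^4 + 79*z^3 - 165*z^2 + 100*z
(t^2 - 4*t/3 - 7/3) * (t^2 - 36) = t^4 - 4*t^3/3 - 115*t^2/3 + 48*t + 84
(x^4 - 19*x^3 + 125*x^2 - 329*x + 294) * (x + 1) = x^5 - 18*x^4 + 106*x^3 - 204*x^2 - 35*x + 294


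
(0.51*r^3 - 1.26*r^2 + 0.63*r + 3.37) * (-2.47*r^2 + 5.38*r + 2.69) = -1.2597*r^5 + 5.856*r^4 - 6.963*r^3 - 8.3239*r^2 + 19.8253*r + 9.0653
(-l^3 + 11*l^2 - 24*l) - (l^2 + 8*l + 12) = -l^3 + 10*l^2 - 32*l - 12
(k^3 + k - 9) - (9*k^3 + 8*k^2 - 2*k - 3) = -8*k^3 - 8*k^2 + 3*k - 6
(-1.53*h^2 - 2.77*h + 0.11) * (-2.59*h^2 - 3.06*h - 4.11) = 3.9627*h^4 + 11.8561*h^3 + 14.4796*h^2 + 11.0481*h - 0.4521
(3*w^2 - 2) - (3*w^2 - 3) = 1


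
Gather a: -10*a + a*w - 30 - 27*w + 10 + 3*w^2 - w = a*(w - 10) + 3*w^2 - 28*w - 20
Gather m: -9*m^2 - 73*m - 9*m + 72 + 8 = -9*m^2 - 82*m + 80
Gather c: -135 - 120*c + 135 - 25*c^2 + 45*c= -25*c^2 - 75*c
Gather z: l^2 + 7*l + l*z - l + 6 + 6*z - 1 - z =l^2 + 6*l + z*(l + 5) + 5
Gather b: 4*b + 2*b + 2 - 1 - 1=6*b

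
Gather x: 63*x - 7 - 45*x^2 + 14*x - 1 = -45*x^2 + 77*x - 8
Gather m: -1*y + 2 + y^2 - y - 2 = y^2 - 2*y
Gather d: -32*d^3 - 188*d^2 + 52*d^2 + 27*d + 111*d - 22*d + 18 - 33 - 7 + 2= -32*d^3 - 136*d^2 + 116*d - 20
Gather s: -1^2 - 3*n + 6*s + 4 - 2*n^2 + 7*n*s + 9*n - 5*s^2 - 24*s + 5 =-2*n^2 + 6*n - 5*s^2 + s*(7*n - 18) + 8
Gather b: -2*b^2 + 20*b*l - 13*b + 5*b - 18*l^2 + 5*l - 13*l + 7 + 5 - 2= -2*b^2 + b*(20*l - 8) - 18*l^2 - 8*l + 10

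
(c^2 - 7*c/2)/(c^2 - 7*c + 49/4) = 2*c/(2*c - 7)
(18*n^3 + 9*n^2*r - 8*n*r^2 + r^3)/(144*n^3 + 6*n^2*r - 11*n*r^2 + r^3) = (-3*n^2 - 2*n*r + r^2)/(-24*n^2 - 5*n*r + r^2)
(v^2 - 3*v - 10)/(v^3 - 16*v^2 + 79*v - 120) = (v + 2)/(v^2 - 11*v + 24)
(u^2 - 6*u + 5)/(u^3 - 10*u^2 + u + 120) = (u - 1)/(u^2 - 5*u - 24)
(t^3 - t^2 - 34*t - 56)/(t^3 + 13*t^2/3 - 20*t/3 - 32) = 3*(t^2 - 5*t - 14)/(3*t^2 + t - 24)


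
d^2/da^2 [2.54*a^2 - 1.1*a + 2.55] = 5.08000000000000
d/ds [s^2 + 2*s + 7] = 2*s + 2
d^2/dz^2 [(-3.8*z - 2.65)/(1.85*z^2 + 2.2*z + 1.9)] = (-(3.7*z + 2.2)*(3.8*z + 2.65)*(7.4*z + 4.4) + (42.18*z + 26.525)*(1.85*z^2 + 2.2*z + 1.9))/(1.85*z^2 + 2.2*z + 1.9)^3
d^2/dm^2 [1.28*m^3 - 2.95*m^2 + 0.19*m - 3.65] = 7.68*m - 5.9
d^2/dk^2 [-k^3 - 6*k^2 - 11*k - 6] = -6*k - 12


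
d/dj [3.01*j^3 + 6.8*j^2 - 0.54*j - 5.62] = 9.03*j^2 + 13.6*j - 0.54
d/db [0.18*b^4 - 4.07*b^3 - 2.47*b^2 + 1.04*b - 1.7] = 0.72*b^3 - 12.21*b^2 - 4.94*b + 1.04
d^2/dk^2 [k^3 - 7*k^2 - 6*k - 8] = 6*k - 14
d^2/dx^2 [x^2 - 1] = 2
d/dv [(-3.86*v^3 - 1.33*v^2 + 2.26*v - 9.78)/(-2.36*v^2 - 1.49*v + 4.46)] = (9.1096*v^4 + 11.5028*v^3 - 44.3315*v^2 - 58.0252*v - 4.4926)/(5.5696*v^4 + 7.0328*v^3 - 18.8311*v^2 - 13.2908*v + 19.8916)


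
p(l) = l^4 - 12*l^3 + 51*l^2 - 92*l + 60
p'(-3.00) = -830.00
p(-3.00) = 1200.00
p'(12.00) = 2860.00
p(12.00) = 6300.00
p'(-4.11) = -1397.04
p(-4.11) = 2418.08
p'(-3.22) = -927.25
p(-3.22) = 1393.17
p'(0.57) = -44.82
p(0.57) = 22.01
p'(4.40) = 0.58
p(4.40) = -4.84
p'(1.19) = -14.86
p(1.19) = 4.52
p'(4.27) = -1.43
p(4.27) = -4.78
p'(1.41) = -8.54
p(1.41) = 1.99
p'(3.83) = -4.69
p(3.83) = -3.25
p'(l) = 4*l^3 - 36*l^2 + 102*l - 92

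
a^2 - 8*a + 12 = (a - 6)*(a - 2)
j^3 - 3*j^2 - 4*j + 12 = (j - 3)*(j - 2)*(j + 2)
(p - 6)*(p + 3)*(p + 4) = p^3 + p^2 - 30*p - 72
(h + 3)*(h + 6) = h^2 + 9*h + 18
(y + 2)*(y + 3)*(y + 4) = y^3 + 9*y^2 + 26*y + 24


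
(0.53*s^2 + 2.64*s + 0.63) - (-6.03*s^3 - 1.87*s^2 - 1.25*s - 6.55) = 6.03*s^3 + 2.4*s^2 + 3.89*s + 7.18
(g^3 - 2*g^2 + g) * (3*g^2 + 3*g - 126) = 3*g^5 - 3*g^4 - 129*g^3 + 255*g^2 - 126*g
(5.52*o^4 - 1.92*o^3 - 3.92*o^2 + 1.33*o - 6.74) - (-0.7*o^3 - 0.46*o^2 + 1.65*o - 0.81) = 5.52*o^4 - 1.22*o^3 - 3.46*o^2 - 0.32*o - 5.93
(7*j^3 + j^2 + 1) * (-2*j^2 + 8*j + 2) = -14*j^5 + 54*j^4 + 22*j^3 + 8*j + 2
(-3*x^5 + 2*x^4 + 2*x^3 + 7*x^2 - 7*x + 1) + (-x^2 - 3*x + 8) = -3*x^5 + 2*x^4 + 2*x^3 + 6*x^2 - 10*x + 9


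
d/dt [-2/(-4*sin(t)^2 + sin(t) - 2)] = 2*(1 - 8*sin(t))*cos(t)/(4*sin(t)^2 - sin(t) + 2)^2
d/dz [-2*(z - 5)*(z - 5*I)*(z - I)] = -6*z^2 + z*(20 + 24*I) + 10 - 60*I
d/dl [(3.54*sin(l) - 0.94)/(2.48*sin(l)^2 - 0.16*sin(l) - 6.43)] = (-8.7792*sin(l)^2 + 4.6624*sin(l) - 22.9126)*cos(l)/(6.1504*sin(l)^4 - 0.7936*sin(l)^3 - 31.8672*sin(l)^2 + 2.0576*sin(l) + 41.3449)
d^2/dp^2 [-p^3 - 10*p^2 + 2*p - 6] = -6*p - 20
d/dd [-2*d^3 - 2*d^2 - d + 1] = -6*d^2 - 4*d - 1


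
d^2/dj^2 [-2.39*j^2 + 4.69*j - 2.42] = -4.78000000000000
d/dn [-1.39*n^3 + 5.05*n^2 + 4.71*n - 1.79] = -4.17*n^2 + 10.1*n + 4.71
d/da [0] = 0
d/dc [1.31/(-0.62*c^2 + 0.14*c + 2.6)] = (1.6244*c - 0.1834)/(-0.62*c^2 + 0.14*c + 2.6)^2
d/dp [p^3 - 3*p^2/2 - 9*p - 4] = 3*p^2 - 3*p - 9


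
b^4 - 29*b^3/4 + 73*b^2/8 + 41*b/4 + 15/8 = (b - 5)*(b - 3)*(b + 1/4)*(b + 1/2)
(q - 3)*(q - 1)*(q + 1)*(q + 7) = q^4 + 4*q^3 - 22*q^2 - 4*q + 21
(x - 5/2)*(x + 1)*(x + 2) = x^3 + x^2/2 - 11*x/2 - 5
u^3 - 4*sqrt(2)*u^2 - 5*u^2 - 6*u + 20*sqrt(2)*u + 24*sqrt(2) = (u - 6)*(u + 1)*(u - 4*sqrt(2))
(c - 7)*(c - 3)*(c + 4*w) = c^3 + 4*c^2*w - 10*c^2 - 40*c*w + 21*c + 84*w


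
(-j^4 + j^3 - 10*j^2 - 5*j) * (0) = 0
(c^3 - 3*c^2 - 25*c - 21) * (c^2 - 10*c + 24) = c^5 - 13*c^4 + 29*c^3 + 157*c^2 - 390*c - 504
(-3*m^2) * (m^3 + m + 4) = -3*m^5 - 3*m^3 - 12*m^2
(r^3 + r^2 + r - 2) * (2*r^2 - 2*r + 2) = 2*r^5 + 2*r^3 - 4*r^2 + 6*r - 4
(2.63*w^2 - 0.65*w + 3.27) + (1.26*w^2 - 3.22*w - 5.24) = 3.89*w^2 - 3.87*w - 1.97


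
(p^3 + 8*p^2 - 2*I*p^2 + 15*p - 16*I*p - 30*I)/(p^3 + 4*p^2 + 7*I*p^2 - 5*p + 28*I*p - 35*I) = (p^2 + p*(3 - 2*I) - 6*I)/(p^2 + p*(-1 + 7*I) - 7*I)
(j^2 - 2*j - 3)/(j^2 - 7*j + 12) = (j + 1)/(j - 4)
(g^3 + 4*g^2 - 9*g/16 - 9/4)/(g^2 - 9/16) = g + 4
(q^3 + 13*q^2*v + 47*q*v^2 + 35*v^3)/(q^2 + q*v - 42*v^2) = (q^2 + 6*q*v + 5*v^2)/(q - 6*v)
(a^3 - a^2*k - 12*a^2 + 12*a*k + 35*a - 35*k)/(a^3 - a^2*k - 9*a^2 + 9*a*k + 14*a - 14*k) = (a - 5)/(a - 2)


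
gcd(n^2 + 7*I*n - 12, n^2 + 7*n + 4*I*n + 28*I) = n + 4*I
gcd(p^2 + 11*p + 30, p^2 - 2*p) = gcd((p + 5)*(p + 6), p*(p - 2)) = 1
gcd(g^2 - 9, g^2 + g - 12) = g - 3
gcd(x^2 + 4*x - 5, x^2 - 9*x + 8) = x - 1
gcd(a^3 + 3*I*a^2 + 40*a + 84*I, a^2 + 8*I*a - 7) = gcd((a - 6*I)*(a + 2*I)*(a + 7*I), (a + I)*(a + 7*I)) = a + 7*I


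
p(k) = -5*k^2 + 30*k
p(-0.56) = -18.37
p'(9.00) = -60.00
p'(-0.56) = 35.60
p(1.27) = 30.04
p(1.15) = 27.89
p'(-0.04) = 30.40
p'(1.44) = 15.60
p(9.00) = -135.00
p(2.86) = 44.90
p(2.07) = 40.68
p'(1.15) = 18.50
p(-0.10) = -3.05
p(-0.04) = -1.21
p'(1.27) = 17.30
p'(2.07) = 9.30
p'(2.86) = 1.40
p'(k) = 30 - 10*k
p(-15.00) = -1575.00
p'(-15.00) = 180.00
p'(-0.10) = 31.00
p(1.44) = 32.83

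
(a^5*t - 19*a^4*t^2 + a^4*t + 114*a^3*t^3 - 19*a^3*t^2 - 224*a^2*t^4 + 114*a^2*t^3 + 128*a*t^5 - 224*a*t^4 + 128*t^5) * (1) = a^5*t - 19*a^4*t^2 + a^4*t + 114*a^3*t^3 - 19*a^3*t^2 - 224*a^2*t^4 + 114*a^2*t^3 + 128*a*t^5 - 224*a*t^4 + 128*t^5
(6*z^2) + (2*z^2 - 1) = 8*z^2 - 1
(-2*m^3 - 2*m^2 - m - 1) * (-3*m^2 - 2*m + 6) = 6*m^5 + 10*m^4 - 5*m^3 - 7*m^2 - 4*m - 6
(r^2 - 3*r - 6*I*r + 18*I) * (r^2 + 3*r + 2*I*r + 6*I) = r^4 - 4*I*r^3 + 3*r^2 + 36*I*r - 108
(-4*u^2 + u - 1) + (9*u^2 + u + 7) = 5*u^2 + 2*u + 6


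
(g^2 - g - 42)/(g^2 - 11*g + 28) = (g + 6)/(g - 4)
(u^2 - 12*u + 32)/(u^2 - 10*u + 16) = (u - 4)/(u - 2)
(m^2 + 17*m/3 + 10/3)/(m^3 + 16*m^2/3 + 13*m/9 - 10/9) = 3/(3*m - 1)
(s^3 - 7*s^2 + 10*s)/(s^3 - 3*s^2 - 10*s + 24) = s*(s - 5)/(s^2 - s - 12)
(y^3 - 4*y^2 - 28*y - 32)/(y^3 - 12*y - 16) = (y - 8)/(y - 4)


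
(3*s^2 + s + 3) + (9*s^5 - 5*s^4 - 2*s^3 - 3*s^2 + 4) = 9*s^5 - 5*s^4 - 2*s^3 + s + 7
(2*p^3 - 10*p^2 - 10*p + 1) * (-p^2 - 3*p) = -2*p^5 + 4*p^4 + 40*p^3 + 29*p^2 - 3*p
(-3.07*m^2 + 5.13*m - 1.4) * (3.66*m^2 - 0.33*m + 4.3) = -11.2362*m^4 + 19.7889*m^3 - 20.0179*m^2 + 22.521*m - 6.02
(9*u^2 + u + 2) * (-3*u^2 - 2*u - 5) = -27*u^4 - 21*u^3 - 53*u^2 - 9*u - 10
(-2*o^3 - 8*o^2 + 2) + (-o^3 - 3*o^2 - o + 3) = -3*o^3 - 11*o^2 - o + 5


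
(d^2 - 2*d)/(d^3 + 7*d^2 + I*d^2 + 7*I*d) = (d - 2)/(d^2 + d*(7 + I) + 7*I)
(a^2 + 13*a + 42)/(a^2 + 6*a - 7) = (a + 6)/(a - 1)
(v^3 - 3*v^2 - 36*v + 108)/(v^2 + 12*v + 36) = (v^2 - 9*v + 18)/(v + 6)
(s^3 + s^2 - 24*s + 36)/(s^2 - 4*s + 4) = (s^2 + 3*s - 18)/(s - 2)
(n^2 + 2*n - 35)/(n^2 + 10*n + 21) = (n - 5)/(n + 3)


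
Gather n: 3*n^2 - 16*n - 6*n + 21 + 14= 3*n^2 - 22*n + 35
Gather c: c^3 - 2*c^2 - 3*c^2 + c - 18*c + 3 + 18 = c^3 - 5*c^2 - 17*c + 21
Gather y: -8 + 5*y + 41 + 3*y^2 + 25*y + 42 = 3*y^2 + 30*y + 75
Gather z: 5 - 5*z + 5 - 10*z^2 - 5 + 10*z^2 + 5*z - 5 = 0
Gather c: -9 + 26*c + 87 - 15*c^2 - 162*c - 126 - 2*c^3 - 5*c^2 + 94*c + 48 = -2*c^3 - 20*c^2 - 42*c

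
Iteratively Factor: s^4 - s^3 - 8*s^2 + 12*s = (s - 2)*(s^3 + s^2 - 6*s) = (s - 2)^2*(s^2 + 3*s) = (s - 2)^2*(s + 3)*(s)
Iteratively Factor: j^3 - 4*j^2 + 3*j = (j - 1)*(j^2 - 3*j) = j*(j - 1)*(j - 3)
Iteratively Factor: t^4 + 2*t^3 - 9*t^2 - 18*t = (t + 2)*(t^3 - 9*t) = (t + 2)*(t + 3)*(t^2 - 3*t) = (t - 3)*(t + 2)*(t + 3)*(t)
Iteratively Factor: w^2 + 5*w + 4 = (w + 4)*(w + 1)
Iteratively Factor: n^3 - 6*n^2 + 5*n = (n)*(n^2 - 6*n + 5) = n*(n - 1)*(n - 5)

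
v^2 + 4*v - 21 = (v - 3)*(v + 7)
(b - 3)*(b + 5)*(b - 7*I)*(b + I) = b^4 + 2*b^3 - 6*I*b^3 - 8*b^2 - 12*I*b^2 + 14*b + 90*I*b - 105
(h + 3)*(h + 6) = h^2 + 9*h + 18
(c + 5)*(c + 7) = c^2 + 12*c + 35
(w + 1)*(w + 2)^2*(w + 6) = w^4 + 11*w^3 + 38*w^2 + 52*w + 24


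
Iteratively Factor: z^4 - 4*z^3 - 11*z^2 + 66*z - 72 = (z - 3)*(z^3 - z^2 - 14*z + 24) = (z - 3)*(z - 2)*(z^2 + z - 12) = (z - 3)^2*(z - 2)*(z + 4)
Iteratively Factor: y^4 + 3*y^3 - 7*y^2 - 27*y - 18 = (y + 3)*(y^3 - 7*y - 6) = (y + 2)*(y + 3)*(y^2 - 2*y - 3) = (y + 1)*(y + 2)*(y + 3)*(y - 3)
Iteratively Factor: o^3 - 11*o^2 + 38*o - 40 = (o - 2)*(o^2 - 9*o + 20) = (o - 4)*(o - 2)*(o - 5)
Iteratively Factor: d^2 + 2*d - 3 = (d - 1)*(d + 3)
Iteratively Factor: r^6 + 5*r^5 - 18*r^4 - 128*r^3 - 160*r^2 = (r - 5)*(r^5 + 10*r^4 + 32*r^3 + 32*r^2) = (r - 5)*(r + 2)*(r^4 + 8*r^3 + 16*r^2) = r*(r - 5)*(r + 2)*(r^3 + 8*r^2 + 16*r) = r^2*(r - 5)*(r + 2)*(r^2 + 8*r + 16) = r^2*(r - 5)*(r + 2)*(r + 4)*(r + 4)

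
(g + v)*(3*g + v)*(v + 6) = 3*g^2*v + 18*g^2 + 4*g*v^2 + 24*g*v + v^3 + 6*v^2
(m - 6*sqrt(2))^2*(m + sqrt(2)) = m^3 - 11*sqrt(2)*m^2 + 48*m + 72*sqrt(2)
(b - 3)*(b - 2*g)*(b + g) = b^3 - b^2*g - 3*b^2 - 2*b*g^2 + 3*b*g + 6*g^2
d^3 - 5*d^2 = d^2*(d - 5)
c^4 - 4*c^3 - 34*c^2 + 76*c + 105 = (c - 7)*(c - 3)*(c + 1)*(c + 5)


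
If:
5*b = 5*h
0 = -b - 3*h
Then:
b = 0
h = 0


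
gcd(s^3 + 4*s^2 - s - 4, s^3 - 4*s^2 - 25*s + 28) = s^2 + 3*s - 4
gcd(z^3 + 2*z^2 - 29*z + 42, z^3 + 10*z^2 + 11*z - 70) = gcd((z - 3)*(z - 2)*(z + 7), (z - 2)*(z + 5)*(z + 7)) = z^2 + 5*z - 14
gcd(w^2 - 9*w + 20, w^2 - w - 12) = w - 4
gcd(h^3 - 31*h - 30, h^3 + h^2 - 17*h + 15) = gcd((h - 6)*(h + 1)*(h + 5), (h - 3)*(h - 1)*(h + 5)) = h + 5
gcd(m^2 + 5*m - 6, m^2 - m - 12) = 1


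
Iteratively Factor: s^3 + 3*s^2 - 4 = (s + 2)*(s^2 + s - 2) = (s - 1)*(s + 2)*(s + 2)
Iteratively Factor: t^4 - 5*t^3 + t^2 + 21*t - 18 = (t - 1)*(t^3 - 4*t^2 - 3*t + 18) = (t - 3)*(t - 1)*(t^2 - t - 6) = (t - 3)*(t - 1)*(t + 2)*(t - 3)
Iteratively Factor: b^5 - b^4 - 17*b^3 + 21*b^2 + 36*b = (b + 4)*(b^4 - 5*b^3 + 3*b^2 + 9*b) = b*(b + 4)*(b^3 - 5*b^2 + 3*b + 9) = b*(b + 1)*(b + 4)*(b^2 - 6*b + 9) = b*(b - 3)*(b + 1)*(b + 4)*(b - 3)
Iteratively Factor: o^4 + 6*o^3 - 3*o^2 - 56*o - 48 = (o - 3)*(o^3 + 9*o^2 + 24*o + 16) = (o - 3)*(o + 1)*(o^2 + 8*o + 16) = (o - 3)*(o + 1)*(o + 4)*(o + 4)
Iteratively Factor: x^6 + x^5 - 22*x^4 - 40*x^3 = (x)*(x^5 + x^4 - 22*x^3 - 40*x^2) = x^2*(x^4 + x^3 - 22*x^2 - 40*x) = x^2*(x + 2)*(x^3 - x^2 - 20*x) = x^3*(x + 2)*(x^2 - x - 20) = x^3*(x + 2)*(x + 4)*(x - 5)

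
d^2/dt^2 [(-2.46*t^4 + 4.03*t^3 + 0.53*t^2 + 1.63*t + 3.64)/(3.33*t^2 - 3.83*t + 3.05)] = (-54.557388*t^6 + 188.247564*t^5 - 366.422904*t^4 + 545.822732*t^3 - 347.184564*t^2 - 152.941296*t + 80.792612)/(36.926037*t^6 - 127.411461*t^5 + 248.005746*t^4 - 289.578257*t^3 + 227.15241*t^2 - 106.885725*t + 28.372625)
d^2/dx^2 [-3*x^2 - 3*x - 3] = -6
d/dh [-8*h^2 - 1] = -16*h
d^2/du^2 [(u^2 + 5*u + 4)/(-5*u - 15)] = 4/(5*(u^3 + 9*u^2 + 27*u + 27))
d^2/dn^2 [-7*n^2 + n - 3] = -14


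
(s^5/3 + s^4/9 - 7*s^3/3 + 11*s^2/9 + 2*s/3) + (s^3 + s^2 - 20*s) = s^5/3 + s^4/9 - 4*s^3/3 + 20*s^2/9 - 58*s/3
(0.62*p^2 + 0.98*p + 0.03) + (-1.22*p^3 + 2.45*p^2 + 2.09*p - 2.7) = -1.22*p^3 + 3.07*p^2 + 3.07*p - 2.67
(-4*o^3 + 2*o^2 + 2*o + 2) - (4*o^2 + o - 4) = -4*o^3 - 2*o^2 + o + 6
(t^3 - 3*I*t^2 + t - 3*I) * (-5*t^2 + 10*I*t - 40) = -5*t^5 + 25*I*t^4 - 15*t^3 + 145*I*t^2 - 10*t + 120*I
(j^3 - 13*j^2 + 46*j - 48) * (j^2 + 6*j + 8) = j^5 - 7*j^4 - 24*j^3 + 124*j^2 + 80*j - 384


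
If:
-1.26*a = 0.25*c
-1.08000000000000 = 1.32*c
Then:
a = 0.16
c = -0.82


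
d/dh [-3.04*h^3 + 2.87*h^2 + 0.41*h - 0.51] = -9.12*h^2 + 5.74*h + 0.41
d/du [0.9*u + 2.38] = 0.900000000000000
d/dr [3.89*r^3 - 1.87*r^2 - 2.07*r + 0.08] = 11.67*r^2 - 3.74*r - 2.07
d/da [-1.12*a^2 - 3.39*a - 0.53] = -2.24*a - 3.39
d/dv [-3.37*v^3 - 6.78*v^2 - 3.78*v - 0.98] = -10.11*v^2 - 13.56*v - 3.78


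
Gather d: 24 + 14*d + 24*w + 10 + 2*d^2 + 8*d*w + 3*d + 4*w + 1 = 2*d^2 + d*(8*w + 17) + 28*w + 35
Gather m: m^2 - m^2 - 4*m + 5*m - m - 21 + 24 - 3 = 0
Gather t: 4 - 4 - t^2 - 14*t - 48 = -t^2 - 14*t - 48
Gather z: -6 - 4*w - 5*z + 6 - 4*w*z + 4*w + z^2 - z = z^2 + z*(-4*w - 6)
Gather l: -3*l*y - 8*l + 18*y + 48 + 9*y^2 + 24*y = l*(-3*y - 8) + 9*y^2 + 42*y + 48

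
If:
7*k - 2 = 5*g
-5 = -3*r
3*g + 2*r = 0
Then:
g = -10/9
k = -32/63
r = 5/3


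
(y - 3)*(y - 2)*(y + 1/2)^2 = y^4 - 4*y^3 + 5*y^2/4 + 19*y/4 + 3/2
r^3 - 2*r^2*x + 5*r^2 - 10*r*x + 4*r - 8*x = (r + 1)*(r + 4)*(r - 2*x)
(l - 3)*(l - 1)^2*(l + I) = l^4 - 5*l^3 + I*l^3 + 7*l^2 - 5*I*l^2 - 3*l + 7*I*l - 3*I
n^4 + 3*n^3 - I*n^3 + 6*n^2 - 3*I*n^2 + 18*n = n*(n + 3)*(n - 3*I)*(n + 2*I)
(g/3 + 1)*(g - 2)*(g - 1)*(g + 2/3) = g^4/3 + 2*g^3/9 - 7*g^2/3 + 4*g/9 + 4/3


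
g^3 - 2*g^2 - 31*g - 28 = (g - 7)*(g + 1)*(g + 4)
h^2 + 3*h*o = h*(h + 3*o)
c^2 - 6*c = c*(c - 6)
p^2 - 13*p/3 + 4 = (p - 3)*(p - 4/3)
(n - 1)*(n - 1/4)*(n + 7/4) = n^3 + n^2/2 - 31*n/16 + 7/16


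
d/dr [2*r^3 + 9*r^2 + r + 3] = 6*r^2 + 18*r + 1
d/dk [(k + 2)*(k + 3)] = 2*k + 5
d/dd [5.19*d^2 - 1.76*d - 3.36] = 10.38*d - 1.76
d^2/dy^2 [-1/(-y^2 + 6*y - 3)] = 2*(-y^2 + 6*y + 4*(y - 3)^2 - 3)/(y^2 - 6*y + 3)^3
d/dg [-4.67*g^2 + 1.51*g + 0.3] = 1.51 - 9.34*g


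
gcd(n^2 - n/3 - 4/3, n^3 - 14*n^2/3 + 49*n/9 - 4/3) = n - 4/3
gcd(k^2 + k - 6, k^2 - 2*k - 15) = k + 3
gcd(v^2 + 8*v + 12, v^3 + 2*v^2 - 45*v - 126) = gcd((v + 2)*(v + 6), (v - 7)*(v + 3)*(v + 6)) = v + 6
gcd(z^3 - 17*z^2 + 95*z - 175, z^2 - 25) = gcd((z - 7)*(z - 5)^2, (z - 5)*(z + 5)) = z - 5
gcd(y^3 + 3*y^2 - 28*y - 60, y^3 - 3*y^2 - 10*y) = y^2 - 3*y - 10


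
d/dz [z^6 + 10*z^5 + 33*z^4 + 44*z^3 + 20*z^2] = 2*z*(3*z^4 + 25*z^3 + 66*z^2 + 66*z + 20)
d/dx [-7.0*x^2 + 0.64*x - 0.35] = 0.64 - 14.0*x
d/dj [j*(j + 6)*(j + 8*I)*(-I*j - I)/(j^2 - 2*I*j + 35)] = (-2*I*j^5 + j^4*(2 - 7*I) + j^3*(-28 - 172*I) + j^2*(780 - 847*I) + j*(3920 - 420*I) + 1680)/(j^4 - 4*I*j^3 + 66*j^2 - 140*I*j + 1225)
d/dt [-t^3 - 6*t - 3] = -3*t^2 - 6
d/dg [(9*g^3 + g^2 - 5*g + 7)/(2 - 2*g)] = (-9*g^3 + 13*g^2 + g + 1)/(g^2 - 2*g + 1)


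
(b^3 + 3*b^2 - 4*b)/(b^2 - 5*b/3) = 3*(b^2 + 3*b - 4)/(3*b - 5)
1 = 1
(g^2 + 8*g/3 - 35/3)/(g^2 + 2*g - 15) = (g - 7/3)/(g - 3)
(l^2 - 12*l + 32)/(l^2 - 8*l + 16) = (l - 8)/(l - 4)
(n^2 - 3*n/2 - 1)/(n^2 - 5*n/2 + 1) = (2*n + 1)/(2*n - 1)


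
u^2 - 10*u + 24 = (u - 6)*(u - 4)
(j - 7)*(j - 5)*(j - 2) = j^3 - 14*j^2 + 59*j - 70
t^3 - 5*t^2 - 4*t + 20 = (t - 5)*(t - 2)*(t + 2)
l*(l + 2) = l^2 + 2*l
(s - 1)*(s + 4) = s^2 + 3*s - 4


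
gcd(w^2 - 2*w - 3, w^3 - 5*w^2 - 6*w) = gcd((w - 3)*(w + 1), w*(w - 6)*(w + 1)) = w + 1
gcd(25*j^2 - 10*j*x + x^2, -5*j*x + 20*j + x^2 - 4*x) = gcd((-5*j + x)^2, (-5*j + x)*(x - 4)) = -5*j + x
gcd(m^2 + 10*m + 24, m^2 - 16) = m + 4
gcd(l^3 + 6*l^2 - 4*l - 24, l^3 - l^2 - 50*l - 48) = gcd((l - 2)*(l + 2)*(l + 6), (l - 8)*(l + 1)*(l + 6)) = l + 6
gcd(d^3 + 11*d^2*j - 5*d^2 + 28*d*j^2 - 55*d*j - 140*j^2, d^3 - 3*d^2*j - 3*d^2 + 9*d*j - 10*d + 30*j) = d - 5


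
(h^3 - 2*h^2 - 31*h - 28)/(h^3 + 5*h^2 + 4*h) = (h - 7)/h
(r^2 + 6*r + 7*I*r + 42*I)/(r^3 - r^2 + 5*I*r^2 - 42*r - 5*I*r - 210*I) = (r + 7*I)/(r^2 + r*(-7 + 5*I) - 35*I)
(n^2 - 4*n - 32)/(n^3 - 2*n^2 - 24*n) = (n - 8)/(n*(n - 6))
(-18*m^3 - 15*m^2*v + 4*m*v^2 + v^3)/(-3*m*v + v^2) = 6*m^2/v + 7*m + v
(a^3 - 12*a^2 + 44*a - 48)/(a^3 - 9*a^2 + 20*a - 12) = (a - 4)/(a - 1)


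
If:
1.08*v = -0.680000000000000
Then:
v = -0.63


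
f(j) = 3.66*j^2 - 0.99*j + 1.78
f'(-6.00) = -44.91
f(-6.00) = 139.48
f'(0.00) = -0.99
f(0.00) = 1.78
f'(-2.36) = -18.27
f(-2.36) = 24.50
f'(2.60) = 18.04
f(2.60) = 23.95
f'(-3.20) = -24.41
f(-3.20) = 42.43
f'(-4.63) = -34.88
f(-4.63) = 84.82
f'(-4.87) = -36.64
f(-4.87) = 93.41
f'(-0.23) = -2.67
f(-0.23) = 2.20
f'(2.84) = 19.80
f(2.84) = 28.49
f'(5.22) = 37.22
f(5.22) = 96.34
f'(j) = 7.32*j - 0.99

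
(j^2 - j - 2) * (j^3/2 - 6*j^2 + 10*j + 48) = j^5/2 - 13*j^4/2 + 15*j^3 + 50*j^2 - 68*j - 96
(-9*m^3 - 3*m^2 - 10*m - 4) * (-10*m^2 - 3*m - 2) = 90*m^5 + 57*m^4 + 127*m^3 + 76*m^2 + 32*m + 8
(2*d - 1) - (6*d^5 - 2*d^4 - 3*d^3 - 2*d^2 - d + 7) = -6*d^5 + 2*d^4 + 3*d^3 + 2*d^2 + 3*d - 8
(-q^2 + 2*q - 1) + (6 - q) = -q^2 + q + 5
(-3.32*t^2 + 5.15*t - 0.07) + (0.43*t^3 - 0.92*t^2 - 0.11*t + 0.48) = 0.43*t^3 - 4.24*t^2 + 5.04*t + 0.41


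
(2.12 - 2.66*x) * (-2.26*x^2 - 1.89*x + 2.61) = 6.0116*x^3 + 0.2362*x^2 - 10.9494*x + 5.5332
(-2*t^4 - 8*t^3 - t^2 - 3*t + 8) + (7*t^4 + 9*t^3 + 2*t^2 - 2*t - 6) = 5*t^4 + t^3 + t^2 - 5*t + 2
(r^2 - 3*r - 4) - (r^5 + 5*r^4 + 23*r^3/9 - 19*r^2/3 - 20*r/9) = -r^5 - 5*r^4 - 23*r^3/9 + 22*r^2/3 - 7*r/9 - 4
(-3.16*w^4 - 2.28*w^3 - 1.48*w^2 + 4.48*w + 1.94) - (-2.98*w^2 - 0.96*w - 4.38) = -3.16*w^4 - 2.28*w^3 + 1.5*w^2 + 5.44*w + 6.32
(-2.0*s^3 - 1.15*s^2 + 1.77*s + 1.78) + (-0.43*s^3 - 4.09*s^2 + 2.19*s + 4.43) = -2.43*s^3 - 5.24*s^2 + 3.96*s + 6.21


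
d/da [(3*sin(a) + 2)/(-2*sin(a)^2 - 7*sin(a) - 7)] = (6*sin(a)^2 + 8*sin(a) - 7)*cos(a)/(7*sin(a) - cos(2*a) + 8)^2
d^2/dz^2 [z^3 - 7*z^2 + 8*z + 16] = 6*z - 14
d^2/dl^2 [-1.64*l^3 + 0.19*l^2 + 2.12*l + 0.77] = 0.38 - 9.84*l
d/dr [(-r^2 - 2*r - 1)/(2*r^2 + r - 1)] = 3/(4*r^2 - 4*r + 1)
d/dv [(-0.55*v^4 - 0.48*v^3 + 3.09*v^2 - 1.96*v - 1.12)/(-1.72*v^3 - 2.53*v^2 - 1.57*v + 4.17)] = (0.946*v^6 + 2.783*v^5 + 9.1197*v^4 - 14.4092*v^3 - 21.5941*v^2 + 20.1034*v - 9.9316)/(2.9584*v^6 + 8.7032*v^5 + 11.8017*v^4 - 6.4006*v^3 - 18.6353*v^2 - 13.0938*v + 17.3889)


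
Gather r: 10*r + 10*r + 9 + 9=20*r + 18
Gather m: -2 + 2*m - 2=2*m - 4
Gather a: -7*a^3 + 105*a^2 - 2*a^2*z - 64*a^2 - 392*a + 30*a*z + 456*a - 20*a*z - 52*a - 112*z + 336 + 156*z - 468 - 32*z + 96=-7*a^3 + a^2*(41 - 2*z) + a*(10*z + 12) + 12*z - 36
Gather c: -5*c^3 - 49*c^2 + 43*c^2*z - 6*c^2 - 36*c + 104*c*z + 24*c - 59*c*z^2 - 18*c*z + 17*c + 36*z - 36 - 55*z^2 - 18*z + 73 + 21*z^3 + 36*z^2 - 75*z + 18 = -5*c^3 + c^2*(43*z - 55) + c*(-59*z^2 + 86*z + 5) + 21*z^3 - 19*z^2 - 57*z + 55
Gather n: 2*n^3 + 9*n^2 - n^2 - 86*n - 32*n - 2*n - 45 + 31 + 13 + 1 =2*n^3 + 8*n^2 - 120*n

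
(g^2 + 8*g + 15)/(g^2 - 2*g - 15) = (g + 5)/(g - 5)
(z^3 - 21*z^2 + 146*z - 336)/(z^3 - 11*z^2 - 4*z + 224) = (z - 6)/(z + 4)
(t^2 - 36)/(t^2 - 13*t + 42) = (t + 6)/(t - 7)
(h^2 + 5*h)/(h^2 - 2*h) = (h + 5)/(h - 2)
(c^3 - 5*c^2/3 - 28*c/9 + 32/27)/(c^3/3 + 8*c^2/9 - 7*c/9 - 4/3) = (27*c^3 - 45*c^2 - 84*c + 32)/(3*(3*c^3 + 8*c^2 - 7*c - 12))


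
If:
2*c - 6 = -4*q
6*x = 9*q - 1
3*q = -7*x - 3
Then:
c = 265/81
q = -11/81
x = -10/27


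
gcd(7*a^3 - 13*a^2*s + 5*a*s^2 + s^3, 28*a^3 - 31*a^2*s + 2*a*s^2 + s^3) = -7*a^2 + 6*a*s + s^2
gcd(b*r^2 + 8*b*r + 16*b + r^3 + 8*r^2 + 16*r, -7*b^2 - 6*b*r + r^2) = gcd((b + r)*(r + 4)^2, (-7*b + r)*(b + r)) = b + r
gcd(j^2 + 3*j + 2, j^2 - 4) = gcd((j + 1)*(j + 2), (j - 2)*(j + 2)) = j + 2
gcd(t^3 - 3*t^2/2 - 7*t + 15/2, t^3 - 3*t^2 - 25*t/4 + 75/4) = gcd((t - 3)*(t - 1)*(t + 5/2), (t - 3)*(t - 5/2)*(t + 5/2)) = t^2 - t/2 - 15/2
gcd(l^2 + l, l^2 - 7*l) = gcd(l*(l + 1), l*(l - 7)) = l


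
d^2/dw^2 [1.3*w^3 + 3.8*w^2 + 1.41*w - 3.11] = 7.8*w + 7.6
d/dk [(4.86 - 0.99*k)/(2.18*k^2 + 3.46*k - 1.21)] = (2.1582*k^2 - 21.1896*k - 15.6177)/(4.7524*k^4 + 15.0856*k^3 + 6.696*k^2 - 8.3732*k + 1.4641)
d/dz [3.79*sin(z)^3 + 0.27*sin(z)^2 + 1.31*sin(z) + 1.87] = (11.37*sin(z)^2 + 0.54*sin(z) + 1.31)*cos(z)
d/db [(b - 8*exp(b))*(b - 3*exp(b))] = -11*b*exp(b) + 2*b + 48*exp(2*b) - 11*exp(b)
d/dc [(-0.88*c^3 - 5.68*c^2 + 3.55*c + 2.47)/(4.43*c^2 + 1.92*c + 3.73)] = (-3.8984*c^4 - 3.3792*c^3 - 36.4793*c^2 - 64.257*c + 8.4991)/(19.6249*c^4 + 17.0112*c^3 + 36.7342*c^2 + 14.3232*c + 13.9129)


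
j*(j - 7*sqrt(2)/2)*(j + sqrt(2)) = j^3 - 5*sqrt(2)*j^2/2 - 7*j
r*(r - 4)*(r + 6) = r^3 + 2*r^2 - 24*r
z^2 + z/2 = z*(z + 1/2)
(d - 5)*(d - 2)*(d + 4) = d^3 - 3*d^2 - 18*d + 40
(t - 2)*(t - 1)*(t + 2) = t^3 - t^2 - 4*t + 4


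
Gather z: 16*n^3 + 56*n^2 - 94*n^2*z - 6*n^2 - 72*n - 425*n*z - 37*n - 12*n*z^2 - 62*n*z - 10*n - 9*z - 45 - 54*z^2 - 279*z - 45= 16*n^3 + 50*n^2 - 119*n + z^2*(-12*n - 54) + z*(-94*n^2 - 487*n - 288) - 90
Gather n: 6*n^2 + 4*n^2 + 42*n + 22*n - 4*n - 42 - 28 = 10*n^2 + 60*n - 70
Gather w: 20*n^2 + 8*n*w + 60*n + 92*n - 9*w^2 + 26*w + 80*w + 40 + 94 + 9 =20*n^2 + 152*n - 9*w^2 + w*(8*n + 106) + 143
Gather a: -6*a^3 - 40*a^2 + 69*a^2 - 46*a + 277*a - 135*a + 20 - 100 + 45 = -6*a^3 + 29*a^2 + 96*a - 35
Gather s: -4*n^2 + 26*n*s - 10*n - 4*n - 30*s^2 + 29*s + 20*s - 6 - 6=-4*n^2 - 14*n - 30*s^2 + s*(26*n + 49) - 12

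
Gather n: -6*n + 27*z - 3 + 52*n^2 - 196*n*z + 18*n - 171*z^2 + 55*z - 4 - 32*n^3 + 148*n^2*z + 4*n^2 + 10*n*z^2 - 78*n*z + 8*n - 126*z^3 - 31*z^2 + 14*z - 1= -32*n^3 + n^2*(148*z + 56) + n*(10*z^2 - 274*z + 20) - 126*z^3 - 202*z^2 + 96*z - 8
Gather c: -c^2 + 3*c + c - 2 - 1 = -c^2 + 4*c - 3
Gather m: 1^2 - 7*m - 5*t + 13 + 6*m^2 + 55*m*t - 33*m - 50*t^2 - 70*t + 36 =6*m^2 + m*(55*t - 40) - 50*t^2 - 75*t + 50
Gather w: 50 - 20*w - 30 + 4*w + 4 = 24 - 16*w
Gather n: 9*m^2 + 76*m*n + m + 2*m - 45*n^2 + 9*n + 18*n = 9*m^2 + 3*m - 45*n^2 + n*(76*m + 27)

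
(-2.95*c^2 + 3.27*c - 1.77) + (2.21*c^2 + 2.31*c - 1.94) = -0.74*c^2 + 5.58*c - 3.71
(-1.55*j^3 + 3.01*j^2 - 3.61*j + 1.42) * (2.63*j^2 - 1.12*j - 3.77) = -4.0765*j^5 + 9.6523*j^4 - 7.022*j^3 - 3.5699*j^2 + 12.0193*j - 5.3534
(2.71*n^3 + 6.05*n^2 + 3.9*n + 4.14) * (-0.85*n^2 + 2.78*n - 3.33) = -2.3035*n^5 + 2.3913*n^4 + 4.4797*n^3 - 12.8235*n^2 - 1.4778*n - 13.7862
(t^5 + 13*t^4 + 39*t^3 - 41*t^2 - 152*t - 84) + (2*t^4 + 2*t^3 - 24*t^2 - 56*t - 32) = t^5 + 15*t^4 + 41*t^3 - 65*t^2 - 208*t - 116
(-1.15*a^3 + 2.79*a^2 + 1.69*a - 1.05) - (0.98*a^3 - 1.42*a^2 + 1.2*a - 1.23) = -2.13*a^3 + 4.21*a^2 + 0.49*a + 0.18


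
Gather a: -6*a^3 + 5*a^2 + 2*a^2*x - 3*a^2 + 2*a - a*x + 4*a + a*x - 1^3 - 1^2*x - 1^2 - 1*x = -6*a^3 + a^2*(2*x + 2) + 6*a - 2*x - 2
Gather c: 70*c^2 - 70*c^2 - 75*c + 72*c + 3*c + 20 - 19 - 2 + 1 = 0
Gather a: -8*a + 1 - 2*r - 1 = -8*a - 2*r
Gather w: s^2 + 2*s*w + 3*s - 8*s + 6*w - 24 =s^2 - 5*s + w*(2*s + 6) - 24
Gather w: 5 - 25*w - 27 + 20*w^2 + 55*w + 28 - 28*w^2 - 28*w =-8*w^2 + 2*w + 6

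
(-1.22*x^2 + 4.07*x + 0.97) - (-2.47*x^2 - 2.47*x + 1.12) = 1.25*x^2 + 6.54*x - 0.15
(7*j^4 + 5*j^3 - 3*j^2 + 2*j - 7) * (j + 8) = 7*j^5 + 61*j^4 + 37*j^3 - 22*j^2 + 9*j - 56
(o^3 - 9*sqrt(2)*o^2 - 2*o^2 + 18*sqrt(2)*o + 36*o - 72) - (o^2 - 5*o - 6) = o^3 - 9*sqrt(2)*o^2 - 3*o^2 + 18*sqrt(2)*o + 41*o - 66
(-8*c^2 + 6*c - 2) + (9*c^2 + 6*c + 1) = c^2 + 12*c - 1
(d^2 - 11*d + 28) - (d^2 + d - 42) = 70 - 12*d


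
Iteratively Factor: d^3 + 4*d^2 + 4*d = (d + 2)*(d^2 + 2*d) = d*(d + 2)*(d + 2)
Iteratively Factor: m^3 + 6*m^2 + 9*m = (m)*(m^2 + 6*m + 9) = m*(m + 3)*(m + 3)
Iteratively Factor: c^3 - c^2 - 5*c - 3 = (c + 1)*(c^2 - 2*c - 3) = (c - 3)*(c + 1)*(c + 1)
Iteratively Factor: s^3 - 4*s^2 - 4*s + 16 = (s + 2)*(s^2 - 6*s + 8) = (s - 2)*(s + 2)*(s - 4)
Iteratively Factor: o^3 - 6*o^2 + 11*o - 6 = (o - 1)*(o^2 - 5*o + 6) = (o - 3)*(o - 1)*(o - 2)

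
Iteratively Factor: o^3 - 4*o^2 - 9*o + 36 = (o - 4)*(o^2 - 9) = (o - 4)*(o + 3)*(o - 3)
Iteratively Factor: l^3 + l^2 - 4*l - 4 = (l - 2)*(l^2 + 3*l + 2) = (l - 2)*(l + 2)*(l + 1)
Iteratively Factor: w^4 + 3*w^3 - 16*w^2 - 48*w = (w + 3)*(w^3 - 16*w) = w*(w + 3)*(w^2 - 16) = w*(w + 3)*(w + 4)*(w - 4)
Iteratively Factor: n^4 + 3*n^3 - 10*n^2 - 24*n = (n + 4)*(n^3 - n^2 - 6*n) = n*(n + 4)*(n^2 - n - 6) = n*(n - 3)*(n + 4)*(n + 2)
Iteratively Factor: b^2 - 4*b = (b - 4)*(b)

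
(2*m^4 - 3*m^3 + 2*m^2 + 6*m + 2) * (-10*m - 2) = -20*m^5 + 26*m^4 - 14*m^3 - 64*m^2 - 32*m - 4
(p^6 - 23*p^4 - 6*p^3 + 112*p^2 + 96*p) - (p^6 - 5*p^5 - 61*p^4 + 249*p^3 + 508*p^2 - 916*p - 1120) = 5*p^5 + 38*p^4 - 255*p^3 - 396*p^2 + 1012*p + 1120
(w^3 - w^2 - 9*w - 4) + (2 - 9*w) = w^3 - w^2 - 18*w - 2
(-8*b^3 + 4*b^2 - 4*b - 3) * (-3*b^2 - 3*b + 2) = 24*b^5 + 12*b^4 - 16*b^3 + 29*b^2 + b - 6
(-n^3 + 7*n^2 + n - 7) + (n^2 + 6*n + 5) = -n^3 + 8*n^2 + 7*n - 2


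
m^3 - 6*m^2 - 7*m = m*(m - 7)*(m + 1)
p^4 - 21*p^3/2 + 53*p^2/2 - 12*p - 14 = (p - 7)*(p - 2)^2*(p + 1/2)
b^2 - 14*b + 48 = (b - 8)*(b - 6)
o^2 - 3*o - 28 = (o - 7)*(o + 4)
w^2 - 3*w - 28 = (w - 7)*(w + 4)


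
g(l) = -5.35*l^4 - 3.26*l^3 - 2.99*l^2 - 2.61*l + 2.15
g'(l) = -21.4*l^3 - 9.78*l^2 - 5.98*l - 2.61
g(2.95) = -520.44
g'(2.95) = -654.75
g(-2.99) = -357.24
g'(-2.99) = 499.88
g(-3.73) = -896.13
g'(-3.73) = 994.18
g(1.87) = -99.93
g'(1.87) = -187.93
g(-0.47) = 2.79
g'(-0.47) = 0.26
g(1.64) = -63.25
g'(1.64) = -133.12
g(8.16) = -25709.51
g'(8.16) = -12330.06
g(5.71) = -6404.35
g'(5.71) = -4339.65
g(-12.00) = -105701.41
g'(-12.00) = 35640.03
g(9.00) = -37741.42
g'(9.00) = -16449.21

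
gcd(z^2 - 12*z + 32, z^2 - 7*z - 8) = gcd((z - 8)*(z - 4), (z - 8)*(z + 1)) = z - 8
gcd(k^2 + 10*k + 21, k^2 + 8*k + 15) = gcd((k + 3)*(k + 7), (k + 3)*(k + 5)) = k + 3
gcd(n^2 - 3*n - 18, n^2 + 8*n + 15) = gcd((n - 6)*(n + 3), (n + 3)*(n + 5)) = n + 3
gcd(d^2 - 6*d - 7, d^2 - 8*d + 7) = d - 7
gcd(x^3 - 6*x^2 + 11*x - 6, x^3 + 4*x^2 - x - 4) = x - 1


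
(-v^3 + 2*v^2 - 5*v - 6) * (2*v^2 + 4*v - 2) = -2*v^5 - 36*v^2 - 14*v + 12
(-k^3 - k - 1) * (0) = 0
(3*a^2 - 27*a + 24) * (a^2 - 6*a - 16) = 3*a^4 - 45*a^3 + 138*a^2 + 288*a - 384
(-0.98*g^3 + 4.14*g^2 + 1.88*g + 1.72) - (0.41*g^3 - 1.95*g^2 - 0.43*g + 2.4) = -1.39*g^3 + 6.09*g^2 + 2.31*g - 0.68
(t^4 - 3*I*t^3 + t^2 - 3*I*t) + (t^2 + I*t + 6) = t^4 - 3*I*t^3 + 2*t^2 - 2*I*t + 6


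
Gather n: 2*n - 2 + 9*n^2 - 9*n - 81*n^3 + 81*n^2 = -81*n^3 + 90*n^2 - 7*n - 2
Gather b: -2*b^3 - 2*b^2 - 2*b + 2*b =-2*b^3 - 2*b^2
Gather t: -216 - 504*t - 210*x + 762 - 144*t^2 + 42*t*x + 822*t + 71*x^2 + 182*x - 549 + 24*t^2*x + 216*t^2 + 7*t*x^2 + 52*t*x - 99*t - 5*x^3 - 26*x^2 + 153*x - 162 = t^2*(24*x + 72) + t*(7*x^2 + 94*x + 219) - 5*x^3 + 45*x^2 + 125*x - 165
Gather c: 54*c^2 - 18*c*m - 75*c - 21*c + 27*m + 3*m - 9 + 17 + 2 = 54*c^2 + c*(-18*m - 96) + 30*m + 10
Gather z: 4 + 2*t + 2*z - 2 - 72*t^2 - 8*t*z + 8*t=-72*t^2 + 10*t + z*(2 - 8*t) + 2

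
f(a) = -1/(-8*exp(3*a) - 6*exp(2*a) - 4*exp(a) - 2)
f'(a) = -(24*exp(3*a) + 12*exp(2*a) + 4*exp(a))/(-8*exp(3*a) - 6*exp(2*a) - 4*exp(a) - 2)^2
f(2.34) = 0.00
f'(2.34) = -0.00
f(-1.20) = 0.25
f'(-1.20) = -0.19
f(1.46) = 0.00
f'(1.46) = -0.00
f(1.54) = 0.00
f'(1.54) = -0.00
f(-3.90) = 0.48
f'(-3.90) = -0.02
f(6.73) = 0.00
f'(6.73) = -0.00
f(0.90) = 0.01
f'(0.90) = -0.02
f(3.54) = 0.00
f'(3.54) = -0.00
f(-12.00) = 0.50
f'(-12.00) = 0.00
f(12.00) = 0.00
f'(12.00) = 0.00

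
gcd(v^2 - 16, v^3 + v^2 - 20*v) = v - 4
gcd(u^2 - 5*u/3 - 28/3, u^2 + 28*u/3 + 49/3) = u + 7/3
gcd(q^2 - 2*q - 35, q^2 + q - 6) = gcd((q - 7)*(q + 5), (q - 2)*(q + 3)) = 1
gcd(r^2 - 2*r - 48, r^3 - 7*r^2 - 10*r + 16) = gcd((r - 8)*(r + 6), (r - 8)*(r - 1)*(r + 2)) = r - 8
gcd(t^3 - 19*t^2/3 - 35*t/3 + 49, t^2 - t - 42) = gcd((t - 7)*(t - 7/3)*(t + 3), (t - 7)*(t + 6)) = t - 7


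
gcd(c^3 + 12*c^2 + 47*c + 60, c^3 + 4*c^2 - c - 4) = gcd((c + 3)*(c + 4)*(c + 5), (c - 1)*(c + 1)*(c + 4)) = c + 4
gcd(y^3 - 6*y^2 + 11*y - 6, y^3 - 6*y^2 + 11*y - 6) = y^3 - 6*y^2 + 11*y - 6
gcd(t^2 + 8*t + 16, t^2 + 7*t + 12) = t + 4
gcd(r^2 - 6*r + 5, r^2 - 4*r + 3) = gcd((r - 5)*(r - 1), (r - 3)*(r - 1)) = r - 1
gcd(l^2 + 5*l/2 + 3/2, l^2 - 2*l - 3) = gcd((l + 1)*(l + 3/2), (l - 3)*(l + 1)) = l + 1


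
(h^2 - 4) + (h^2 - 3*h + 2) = 2*h^2 - 3*h - 2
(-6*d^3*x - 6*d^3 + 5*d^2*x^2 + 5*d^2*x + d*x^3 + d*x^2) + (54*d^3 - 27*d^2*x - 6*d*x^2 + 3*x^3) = -6*d^3*x + 48*d^3 + 5*d^2*x^2 - 22*d^2*x + d*x^3 - 5*d*x^2 + 3*x^3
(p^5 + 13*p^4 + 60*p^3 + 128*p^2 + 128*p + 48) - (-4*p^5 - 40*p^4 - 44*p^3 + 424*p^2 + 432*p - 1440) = 5*p^5 + 53*p^4 + 104*p^3 - 296*p^2 - 304*p + 1488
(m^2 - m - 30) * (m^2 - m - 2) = m^4 - 2*m^3 - 31*m^2 + 32*m + 60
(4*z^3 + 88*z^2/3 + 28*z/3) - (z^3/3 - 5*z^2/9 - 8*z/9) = 11*z^3/3 + 269*z^2/9 + 92*z/9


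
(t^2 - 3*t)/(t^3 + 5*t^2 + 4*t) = (t - 3)/(t^2 + 5*t + 4)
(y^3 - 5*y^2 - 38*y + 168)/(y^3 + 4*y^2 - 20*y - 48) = (y - 7)/(y + 2)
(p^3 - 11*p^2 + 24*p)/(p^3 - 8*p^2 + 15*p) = (p - 8)/(p - 5)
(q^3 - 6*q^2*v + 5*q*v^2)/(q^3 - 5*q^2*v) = (q - v)/q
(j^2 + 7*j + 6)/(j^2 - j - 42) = (j + 1)/(j - 7)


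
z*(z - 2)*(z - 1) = z^3 - 3*z^2 + 2*z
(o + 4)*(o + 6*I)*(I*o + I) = I*o^3 - 6*o^2 + 5*I*o^2 - 30*o + 4*I*o - 24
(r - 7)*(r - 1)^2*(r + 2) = r^4 - 7*r^3 - 3*r^2 + 23*r - 14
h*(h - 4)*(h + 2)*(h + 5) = h^4 + 3*h^3 - 18*h^2 - 40*h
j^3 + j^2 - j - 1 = (j - 1)*(j + 1)^2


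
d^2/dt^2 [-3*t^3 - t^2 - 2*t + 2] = -18*t - 2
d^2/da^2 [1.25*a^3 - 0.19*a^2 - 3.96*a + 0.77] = 7.5*a - 0.38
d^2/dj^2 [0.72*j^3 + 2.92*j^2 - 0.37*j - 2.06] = 4.32*j + 5.84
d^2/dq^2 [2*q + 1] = 0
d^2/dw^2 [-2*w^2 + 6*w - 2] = -4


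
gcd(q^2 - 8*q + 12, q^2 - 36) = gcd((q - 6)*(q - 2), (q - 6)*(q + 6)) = q - 6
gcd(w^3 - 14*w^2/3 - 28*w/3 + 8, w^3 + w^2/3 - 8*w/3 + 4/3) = w^2 + 4*w/3 - 4/3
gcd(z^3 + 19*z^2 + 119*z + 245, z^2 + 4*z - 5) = z + 5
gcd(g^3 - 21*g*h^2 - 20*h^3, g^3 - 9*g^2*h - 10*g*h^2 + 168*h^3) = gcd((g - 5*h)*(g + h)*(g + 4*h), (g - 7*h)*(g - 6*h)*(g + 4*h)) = g + 4*h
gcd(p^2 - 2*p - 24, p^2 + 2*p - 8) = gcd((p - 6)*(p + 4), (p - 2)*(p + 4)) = p + 4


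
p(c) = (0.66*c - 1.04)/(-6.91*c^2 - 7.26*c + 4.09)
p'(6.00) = 0.00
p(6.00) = -0.01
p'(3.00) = -0.00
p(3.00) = -0.01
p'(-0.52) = 0.11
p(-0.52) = -0.23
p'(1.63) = -0.02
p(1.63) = -0.00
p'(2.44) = -0.00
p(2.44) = -0.01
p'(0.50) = -6.78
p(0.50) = 0.56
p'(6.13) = 0.00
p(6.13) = -0.01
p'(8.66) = 0.00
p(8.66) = -0.01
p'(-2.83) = 0.08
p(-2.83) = 0.09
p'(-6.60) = 0.00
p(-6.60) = 0.02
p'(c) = (0.66*c - 1.04)*(13.82*c + 7.26)/(-6.91*c^2 - 7.26*c + 4.09)^2 + 0.66/(-6.91*c^2 - 7.26*c + 4.09) = (4.5606*c^2 - 14.3728*c - 4.851)/(47.7481*c^4 + 100.3332*c^3 - 3.8162*c^2 - 59.3868*c + 16.7281)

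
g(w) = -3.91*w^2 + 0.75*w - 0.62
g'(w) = 0.75 - 7.82*w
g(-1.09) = -6.08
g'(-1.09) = 9.27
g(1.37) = -6.93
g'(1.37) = -9.96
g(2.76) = -28.33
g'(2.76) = -20.83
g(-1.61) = -11.96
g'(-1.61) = 13.34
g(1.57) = -9.08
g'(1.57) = -11.53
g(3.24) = -39.24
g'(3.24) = -24.59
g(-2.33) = -23.59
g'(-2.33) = 18.97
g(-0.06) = -0.68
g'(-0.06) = 1.22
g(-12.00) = -572.66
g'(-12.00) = 94.59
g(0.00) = -0.62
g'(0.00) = 0.75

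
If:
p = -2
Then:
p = -2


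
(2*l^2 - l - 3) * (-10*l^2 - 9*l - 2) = -20*l^4 - 8*l^3 + 35*l^2 + 29*l + 6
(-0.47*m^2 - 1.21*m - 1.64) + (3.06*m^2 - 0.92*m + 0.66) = 2.59*m^2 - 2.13*m - 0.98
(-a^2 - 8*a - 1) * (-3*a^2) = 3*a^4 + 24*a^3 + 3*a^2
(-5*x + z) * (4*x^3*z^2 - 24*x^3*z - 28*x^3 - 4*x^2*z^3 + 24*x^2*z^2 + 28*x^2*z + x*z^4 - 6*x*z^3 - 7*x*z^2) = -20*x^4*z^2 + 120*x^4*z + 140*x^4 + 24*x^3*z^3 - 144*x^3*z^2 - 168*x^3*z - 9*x^2*z^4 + 54*x^2*z^3 + 63*x^2*z^2 + x*z^5 - 6*x*z^4 - 7*x*z^3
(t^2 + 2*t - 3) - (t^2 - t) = 3*t - 3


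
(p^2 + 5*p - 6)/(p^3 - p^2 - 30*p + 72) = (p - 1)/(p^2 - 7*p + 12)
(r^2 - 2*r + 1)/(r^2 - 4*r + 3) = (r - 1)/(r - 3)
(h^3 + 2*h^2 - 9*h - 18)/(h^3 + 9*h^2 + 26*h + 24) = (h - 3)/(h + 4)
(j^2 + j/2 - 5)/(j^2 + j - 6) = (j + 5/2)/(j + 3)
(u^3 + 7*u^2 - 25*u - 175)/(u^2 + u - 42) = (u^2 - 25)/(u - 6)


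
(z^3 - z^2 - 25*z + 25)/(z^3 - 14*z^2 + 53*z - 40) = (z + 5)/(z - 8)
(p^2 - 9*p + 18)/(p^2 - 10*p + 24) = (p - 3)/(p - 4)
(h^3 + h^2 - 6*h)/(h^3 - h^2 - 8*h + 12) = h/(h - 2)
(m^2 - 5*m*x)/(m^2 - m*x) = (m - 5*x)/(m - x)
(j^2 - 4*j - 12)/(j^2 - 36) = (j + 2)/(j + 6)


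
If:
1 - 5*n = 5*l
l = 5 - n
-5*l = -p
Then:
No Solution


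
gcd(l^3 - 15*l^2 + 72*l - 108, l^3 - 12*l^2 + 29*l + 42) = l - 6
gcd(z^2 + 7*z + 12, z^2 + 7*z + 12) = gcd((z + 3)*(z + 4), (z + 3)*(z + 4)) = z^2 + 7*z + 12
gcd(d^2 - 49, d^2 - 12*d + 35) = d - 7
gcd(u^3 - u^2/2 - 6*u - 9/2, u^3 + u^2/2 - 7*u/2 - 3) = u^2 + 5*u/2 + 3/2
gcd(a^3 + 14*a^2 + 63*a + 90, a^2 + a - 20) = a + 5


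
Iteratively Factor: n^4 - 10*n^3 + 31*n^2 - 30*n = (n - 2)*(n^3 - 8*n^2 + 15*n) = (n - 3)*(n - 2)*(n^2 - 5*n) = n*(n - 3)*(n - 2)*(n - 5)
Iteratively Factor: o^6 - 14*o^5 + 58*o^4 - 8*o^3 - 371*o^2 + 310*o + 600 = (o + 2)*(o^5 - 16*o^4 + 90*o^3 - 188*o^2 + 5*o + 300) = (o + 1)*(o + 2)*(o^4 - 17*o^3 + 107*o^2 - 295*o + 300) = (o - 5)*(o + 1)*(o + 2)*(o^3 - 12*o^2 + 47*o - 60) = (o - 5)*(o - 4)*(o + 1)*(o + 2)*(o^2 - 8*o + 15) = (o - 5)^2*(o - 4)*(o + 1)*(o + 2)*(o - 3)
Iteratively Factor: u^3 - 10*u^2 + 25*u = (u - 5)*(u^2 - 5*u) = u*(u - 5)*(u - 5)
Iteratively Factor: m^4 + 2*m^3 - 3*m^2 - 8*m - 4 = (m - 2)*(m^3 + 4*m^2 + 5*m + 2) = (m - 2)*(m + 2)*(m^2 + 2*m + 1) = (m - 2)*(m + 1)*(m + 2)*(m + 1)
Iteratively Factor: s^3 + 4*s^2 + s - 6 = (s + 2)*(s^2 + 2*s - 3) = (s - 1)*(s + 2)*(s + 3)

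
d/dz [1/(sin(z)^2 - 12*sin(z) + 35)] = 2*(6 - sin(z))*cos(z)/(sin(z)^2 - 12*sin(z) + 35)^2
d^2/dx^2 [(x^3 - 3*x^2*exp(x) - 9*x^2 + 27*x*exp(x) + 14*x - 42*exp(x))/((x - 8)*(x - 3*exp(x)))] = 12/(x^3 - 24*x^2 + 192*x - 512)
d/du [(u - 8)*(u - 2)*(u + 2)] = 3*u^2 - 16*u - 4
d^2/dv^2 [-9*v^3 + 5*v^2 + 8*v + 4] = 10 - 54*v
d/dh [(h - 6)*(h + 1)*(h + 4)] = 3*h^2 - 2*h - 26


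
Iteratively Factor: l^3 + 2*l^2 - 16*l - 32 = (l + 2)*(l^2 - 16) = (l - 4)*(l + 2)*(l + 4)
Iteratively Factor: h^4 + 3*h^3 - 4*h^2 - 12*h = (h)*(h^3 + 3*h^2 - 4*h - 12) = h*(h - 2)*(h^2 + 5*h + 6) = h*(h - 2)*(h + 2)*(h + 3)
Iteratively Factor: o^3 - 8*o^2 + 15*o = (o)*(o^2 - 8*o + 15) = o*(o - 3)*(o - 5)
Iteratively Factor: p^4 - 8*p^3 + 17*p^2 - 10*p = (p - 2)*(p^3 - 6*p^2 + 5*p) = (p - 2)*(p - 1)*(p^2 - 5*p) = p*(p - 2)*(p - 1)*(p - 5)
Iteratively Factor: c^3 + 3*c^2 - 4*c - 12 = (c + 3)*(c^2 - 4) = (c + 2)*(c + 3)*(c - 2)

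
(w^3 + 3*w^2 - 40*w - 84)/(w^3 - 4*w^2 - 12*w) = (w + 7)/w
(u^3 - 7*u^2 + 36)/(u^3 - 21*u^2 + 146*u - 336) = (u^2 - u - 6)/(u^2 - 15*u + 56)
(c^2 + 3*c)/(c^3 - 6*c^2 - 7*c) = (c + 3)/(c^2 - 6*c - 7)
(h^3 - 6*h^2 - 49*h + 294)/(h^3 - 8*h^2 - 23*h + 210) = (h + 7)/(h + 5)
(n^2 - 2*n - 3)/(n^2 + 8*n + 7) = (n - 3)/(n + 7)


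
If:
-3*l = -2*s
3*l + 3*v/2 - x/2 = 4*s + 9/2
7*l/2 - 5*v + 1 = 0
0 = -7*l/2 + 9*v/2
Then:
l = 18/7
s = 27/7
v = 2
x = -129/7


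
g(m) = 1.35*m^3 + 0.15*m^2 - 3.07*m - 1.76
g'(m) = 4.05*m^2 + 0.3*m - 3.07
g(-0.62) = -0.12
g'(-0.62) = -1.70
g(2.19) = 6.42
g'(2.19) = 17.01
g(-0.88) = 0.14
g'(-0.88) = -0.20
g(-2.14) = -7.73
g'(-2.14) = 14.84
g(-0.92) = 0.14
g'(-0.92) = 0.08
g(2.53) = 13.30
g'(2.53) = 23.61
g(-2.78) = -21.07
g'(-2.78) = 27.40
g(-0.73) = 0.04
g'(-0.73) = -1.13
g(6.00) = 276.82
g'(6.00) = 144.53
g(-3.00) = -27.65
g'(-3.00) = 32.48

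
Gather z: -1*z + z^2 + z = z^2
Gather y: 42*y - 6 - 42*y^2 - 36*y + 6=-42*y^2 + 6*y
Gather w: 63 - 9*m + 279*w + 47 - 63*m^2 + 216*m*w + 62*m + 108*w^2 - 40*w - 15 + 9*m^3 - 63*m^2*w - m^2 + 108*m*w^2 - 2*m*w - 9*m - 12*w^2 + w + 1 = 9*m^3 - 64*m^2 + 44*m + w^2*(108*m + 96) + w*(-63*m^2 + 214*m + 240) + 96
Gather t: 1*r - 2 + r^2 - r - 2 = r^2 - 4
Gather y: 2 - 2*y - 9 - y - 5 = -3*y - 12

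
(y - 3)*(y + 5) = y^2 + 2*y - 15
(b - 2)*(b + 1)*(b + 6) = b^3 + 5*b^2 - 8*b - 12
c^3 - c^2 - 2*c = c*(c - 2)*(c + 1)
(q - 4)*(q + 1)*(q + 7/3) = q^3 - 2*q^2/3 - 11*q - 28/3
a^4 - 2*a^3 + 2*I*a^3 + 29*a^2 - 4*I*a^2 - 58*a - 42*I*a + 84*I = (a - 2)*(a - 3*I)*(a - 2*I)*(a + 7*I)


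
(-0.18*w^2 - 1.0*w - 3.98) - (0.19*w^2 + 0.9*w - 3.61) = -0.37*w^2 - 1.9*w - 0.37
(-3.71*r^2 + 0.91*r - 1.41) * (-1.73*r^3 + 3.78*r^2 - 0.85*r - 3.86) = 6.4183*r^5 - 15.5981*r^4 + 9.0326*r^3 + 8.2173*r^2 - 2.3141*r + 5.4426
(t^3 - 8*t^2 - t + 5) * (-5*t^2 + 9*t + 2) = -5*t^5 + 49*t^4 - 65*t^3 - 50*t^2 + 43*t + 10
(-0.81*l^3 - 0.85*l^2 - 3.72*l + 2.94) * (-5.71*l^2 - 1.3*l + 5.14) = 4.6251*l^5 + 5.9065*l^4 + 18.1828*l^3 - 16.3204*l^2 - 22.9428*l + 15.1116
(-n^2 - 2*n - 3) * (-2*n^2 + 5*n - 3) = 2*n^4 - n^3 - n^2 - 9*n + 9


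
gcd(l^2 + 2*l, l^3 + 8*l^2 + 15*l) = l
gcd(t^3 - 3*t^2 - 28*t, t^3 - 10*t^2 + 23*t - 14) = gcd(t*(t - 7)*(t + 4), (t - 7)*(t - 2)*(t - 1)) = t - 7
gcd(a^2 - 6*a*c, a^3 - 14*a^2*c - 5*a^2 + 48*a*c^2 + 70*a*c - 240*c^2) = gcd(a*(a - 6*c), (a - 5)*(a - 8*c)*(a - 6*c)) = a - 6*c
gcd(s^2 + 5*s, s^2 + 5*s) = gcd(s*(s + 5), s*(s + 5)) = s^2 + 5*s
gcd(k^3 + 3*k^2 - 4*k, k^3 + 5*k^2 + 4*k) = k^2 + 4*k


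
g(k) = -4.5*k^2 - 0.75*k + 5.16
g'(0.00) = -0.75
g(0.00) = 5.16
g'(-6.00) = 53.25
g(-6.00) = -152.34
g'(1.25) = -12.00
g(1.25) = -2.81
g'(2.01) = -18.84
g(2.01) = -14.53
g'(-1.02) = 8.43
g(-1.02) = 1.24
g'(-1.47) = 12.48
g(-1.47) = -3.46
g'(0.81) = -8.04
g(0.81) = 1.60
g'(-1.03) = 8.52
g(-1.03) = 1.16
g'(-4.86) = 42.99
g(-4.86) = -97.48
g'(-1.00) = 8.25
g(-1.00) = 1.41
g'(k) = -9.0*k - 0.75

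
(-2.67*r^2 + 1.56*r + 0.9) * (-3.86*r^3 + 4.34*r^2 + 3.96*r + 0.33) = 10.3062*r^5 - 17.6094*r^4 - 7.2768*r^3 + 9.2025*r^2 + 4.0788*r + 0.297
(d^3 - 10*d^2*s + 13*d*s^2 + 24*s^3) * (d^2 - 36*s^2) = d^5 - 10*d^4*s - 23*d^3*s^2 + 384*d^2*s^3 - 468*d*s^4 - 864*s^5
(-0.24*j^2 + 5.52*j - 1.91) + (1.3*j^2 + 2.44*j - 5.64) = 1.06*j^2 + 7.96*j - 7.55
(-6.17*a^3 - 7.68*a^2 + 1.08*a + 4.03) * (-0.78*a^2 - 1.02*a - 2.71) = 4.8126*a^5 + 12.2838*a^4 + 23.7119*a^3 + 16.5678*a^2 - 7.0374*a - 10.9213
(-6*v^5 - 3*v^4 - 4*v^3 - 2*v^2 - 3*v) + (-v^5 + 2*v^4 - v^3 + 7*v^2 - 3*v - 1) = -7*v^5 - v^4 - 5*v^3 + 5*v^2 - 6*v - 1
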